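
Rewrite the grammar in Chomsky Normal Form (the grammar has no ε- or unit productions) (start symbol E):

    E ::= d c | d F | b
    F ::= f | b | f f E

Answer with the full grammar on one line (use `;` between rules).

E ::= X1 X2 | X1 F | b; F ::= f | b | X3 Y1; X1 ::= d; X2 ::= c; X3 ::= f; Y1 ::= X3 E

Introduce a nonterminal for each terminal appearing in a rule of length ≥ 2: X1 → d, X2 → c, X3 → f.
Binarize each right-hand side of length ≥ 3 by chaining fresh nonterminals (Y1, Y2, …): affected rules were F → X3 X3 E.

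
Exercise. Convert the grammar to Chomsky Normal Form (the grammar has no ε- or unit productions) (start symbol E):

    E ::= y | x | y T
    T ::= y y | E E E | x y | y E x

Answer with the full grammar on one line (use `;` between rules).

E ::= y | x | X1 T; T ::= X1 X1 | E Y1 | X2 X1 | X1 Y2; X1 ::= y; X2 ::= x; Y1 ::= E E; Y2 ::= E X2

Introduce a nonterminal for each terminal appearing in a rule of length ≥ 2: X1 → y, X2 → x.
Binarize each right-hand side of length ≥ 3 by chaining fresh nonterminals (Y1, Y2, …): affected rules were T → E E E; T → X1 E X2.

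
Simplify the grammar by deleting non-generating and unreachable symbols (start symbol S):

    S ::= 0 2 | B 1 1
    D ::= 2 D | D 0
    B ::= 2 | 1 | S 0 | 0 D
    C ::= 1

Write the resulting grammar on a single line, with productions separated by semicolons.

Generating nonterminals: {B, C, S}.
Reachable from S after that: {B, S}.
Removed useless symbols: {C, D} and every production mentioning them.

S ::= 0 2 | B 1 1; B ::= 2 | 1 | S 0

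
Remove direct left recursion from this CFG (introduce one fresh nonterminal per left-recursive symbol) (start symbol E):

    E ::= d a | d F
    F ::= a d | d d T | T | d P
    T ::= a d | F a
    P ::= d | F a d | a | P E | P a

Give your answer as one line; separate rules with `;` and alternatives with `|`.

Directly left-recursive nonterminal: P.
For P: α = {E, a}, β = {d, F a d, a}. Rewrite as P → β P' and P' → α P' | ε.

E ::= d a | d F; F ::= a d | d d T | T | d P; T ::= a d | F a; P ::= d P' | F a d P' | a P'; P' ::= E P' | a P' | ε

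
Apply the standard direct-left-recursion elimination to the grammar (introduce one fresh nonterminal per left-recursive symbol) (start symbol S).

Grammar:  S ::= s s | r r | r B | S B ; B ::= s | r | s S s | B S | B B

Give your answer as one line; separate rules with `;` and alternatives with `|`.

Left recursion appears on S, B.
For S: α = {B}, β = {s s, r r, r B}. Rewrite as S → β S' and S' → α S' | ε.
For B: α = {S, B}, β = {s, r, s S s}. Rewrite as B → β B' and B' → α B' | ε.

S ::= s s S' | r r S' | r B S'; B ::= s B' | r B' | s S s B'; S' ::= B S' | ε; B' ::= S B' | B B' | ε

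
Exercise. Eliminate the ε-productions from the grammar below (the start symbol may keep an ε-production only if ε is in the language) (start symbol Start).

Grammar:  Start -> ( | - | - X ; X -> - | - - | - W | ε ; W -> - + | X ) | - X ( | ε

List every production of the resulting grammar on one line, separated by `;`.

The nullable symbols are {W, X}.
ε ∉ L(G), so no ε-production is kept.
Expand every rule over subsets of its nullable positions: W → X ) gives X ) | ). W → - X ( gives - X ( | - (.

Start -> ( | - | - X; X -> - | - - | - W; W -> - + | X ) | ) | - X ( | - (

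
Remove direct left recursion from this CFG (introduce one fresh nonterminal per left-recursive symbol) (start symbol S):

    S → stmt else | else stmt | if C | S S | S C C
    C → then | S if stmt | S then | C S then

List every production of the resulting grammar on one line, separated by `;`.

S → stmt else S' | else stmt S' | if C S'; C → then C' | S if stmt C' | S then C'; S' → S S' | C C S' | ε; C' → S then C' | ε

Left recursion appears on S, C.
For S: α = {S, C C}, β = {stmt else, else stmt, if C}. Rewrite as S → β S' and S' → α S' | ε.
For C: α = {S then}, β = {then, S if stmt, S then}. Rewrite as C → β C' and C' → α C' | ε.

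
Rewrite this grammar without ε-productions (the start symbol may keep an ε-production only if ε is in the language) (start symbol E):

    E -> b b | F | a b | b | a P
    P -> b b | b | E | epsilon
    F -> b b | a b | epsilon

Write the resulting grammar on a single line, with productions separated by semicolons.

Nullable nonterminals: {E, F, P}.
ε ∈ L(G) since E is nullable, so keep E → ε.
Expand every rule over subsets of its nullable positions: E → a P gives a P | a.

E -> b b | F | a b | b | a P | a | epsilon; P -> b b | b | E; F -> b b | a b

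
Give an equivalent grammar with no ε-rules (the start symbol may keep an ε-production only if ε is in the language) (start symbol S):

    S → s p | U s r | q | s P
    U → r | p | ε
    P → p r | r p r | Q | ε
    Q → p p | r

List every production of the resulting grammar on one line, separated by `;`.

S → s p | U s r | s r | q | s P | s; U → r | p; P → p r | r p r | Q; Q → p p | r

Nullable nonterminals: {P, U}.
ε ∉ L(G), so no ε-production is kept.
Expand every rule over subsets of its nullable positions: S → U s r gives U s r | s r. S → s P gives s P | s.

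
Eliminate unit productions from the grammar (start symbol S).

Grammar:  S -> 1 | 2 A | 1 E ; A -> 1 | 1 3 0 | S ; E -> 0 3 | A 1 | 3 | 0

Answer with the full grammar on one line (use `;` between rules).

Unit pairs: A ⇒* {S}.
For every A with A ⇒* B via unit rules, add B's non-unit alternatives to A; then delete every rule of the form X → Y.

S -> 1 | 2 A | 1 E; A -> 1 | 2 A | 1 E | 1 3 0; E -> 0 3 | A 1 | 3 | 0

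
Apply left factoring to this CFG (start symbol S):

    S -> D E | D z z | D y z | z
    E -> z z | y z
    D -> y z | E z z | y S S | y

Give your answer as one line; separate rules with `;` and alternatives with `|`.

S -> z | D S'; E -> z z | y z; D -> E z z | y D'; S' -> E | z z | y z; D' -> z | S S | ε

S has alternatives sharing prefix 'D': factor to S → D S' with S' → E | z z | y z.
D has alternatives sharing prefix 'y': factor to D → y D' with D' → z | S S | ε.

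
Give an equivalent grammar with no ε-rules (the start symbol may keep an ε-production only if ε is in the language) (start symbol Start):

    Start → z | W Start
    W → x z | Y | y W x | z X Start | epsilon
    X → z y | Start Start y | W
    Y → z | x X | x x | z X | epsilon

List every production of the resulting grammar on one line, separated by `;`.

Nullable set = {W, X, Y}.
ε ∉ L(G), so no ε-production is kept.
Expand every rule over subsets of its nullable positions: W → y W x gives y W x | y x. W → z X Start gives z X Start | z Start. Y → x X gives x X | x.

Start → z | W Start; W → x z | Y | y W x | y x | z X Start | z Start; X → z y | Start Start y | W; Y → z | x X | x | x x | z X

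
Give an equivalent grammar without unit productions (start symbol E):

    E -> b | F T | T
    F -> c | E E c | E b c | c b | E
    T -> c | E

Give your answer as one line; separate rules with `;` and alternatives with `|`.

Unit pairs: E ⇒* {T}; F ⇒* {E, T}; T ⇒* {E}.
Replace each nonterminal's rules with the union of the non-unit rules of every nonterminal it unit-derives.

E -> b | F T | c; F -> b | F T | c | E E c | E b c | c b; T -> b | F T | c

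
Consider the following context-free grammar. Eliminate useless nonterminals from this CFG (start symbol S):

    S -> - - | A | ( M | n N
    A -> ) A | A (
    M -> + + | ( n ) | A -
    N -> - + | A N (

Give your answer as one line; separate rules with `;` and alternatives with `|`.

S -> - - | ( M | n N; M -> + + | ( n ); N -> - +

Generating nonterminals: {M, N, S}.
Reachable from S after that: {M, N, S}.
Removed useless symbols: {A} and every production mentioning them.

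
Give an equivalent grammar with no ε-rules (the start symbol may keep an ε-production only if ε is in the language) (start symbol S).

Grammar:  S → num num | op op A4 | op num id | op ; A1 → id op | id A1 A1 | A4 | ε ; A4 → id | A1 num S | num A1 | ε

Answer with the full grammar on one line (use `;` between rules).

S → num num | op op A4 | op op | op num id | op; A1 → id op | id A1 A1 | id A1 | id | A4; A4 → id | A1 num S | num S | num A1 | num

Nullable nonterminals: {A1, A4}.
ε ∉ L(G), so no ε-production is kept.
For each production, add variants omitting each subset of nullable occurrences: S → op op A4 gives op op A4 | op op. A1 → id A1 A1 gives id A1 A1 | id A1 | id. A4 → A1 num S gives A1 num S | num S. A4 → num A1 gives num A1 | num.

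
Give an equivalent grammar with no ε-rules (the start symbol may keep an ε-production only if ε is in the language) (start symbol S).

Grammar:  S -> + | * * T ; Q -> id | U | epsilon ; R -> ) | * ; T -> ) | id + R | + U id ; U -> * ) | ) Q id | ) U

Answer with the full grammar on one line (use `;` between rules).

S -> + | * * T; Q -> id | U; R -> ) | *; T -> ) | id + R | + U id; U -> * ) | ) Q id | ) id | ) U

Nullable nonterminals: {Q}.
ε ∉ L(G), so no ε-production is kept.
For each production, add variants omitting each subset of nullable occurrences: U → ) Q id gives ) Q id | ) id.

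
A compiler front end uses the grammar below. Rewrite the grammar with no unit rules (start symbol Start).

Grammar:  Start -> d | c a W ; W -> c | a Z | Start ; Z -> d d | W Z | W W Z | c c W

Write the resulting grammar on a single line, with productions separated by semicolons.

Unit pairs: W ⇒* {Start}.
For every A with A ⇒* B via unit rules, add B's non-unit alternatives to A; then delete every rule of the form X → Y.

Start -> d | c a W; W -> d | c a W | c | a Z; Z -> d d | W Z | W W Z | c c W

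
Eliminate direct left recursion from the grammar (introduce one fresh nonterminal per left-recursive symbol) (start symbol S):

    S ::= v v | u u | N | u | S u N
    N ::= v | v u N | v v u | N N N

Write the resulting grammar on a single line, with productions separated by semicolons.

S ::= v v S' | u u S' | N S' | u S'; N ::= v N' | v u N N' | v v u N'; S' ::= u N S' | ε; N' ::= N N N' | ε

Directly left-recursive nonterminals: S, N.
For S: α = {u N}, β = {v v, u u, N, u}. Rewrite as S → β S' and S' → α S' | ε.
For N: α = {N N}, β = {v, v u N, v v u}. Rewrite as N → β N' and N' → α N' | ε.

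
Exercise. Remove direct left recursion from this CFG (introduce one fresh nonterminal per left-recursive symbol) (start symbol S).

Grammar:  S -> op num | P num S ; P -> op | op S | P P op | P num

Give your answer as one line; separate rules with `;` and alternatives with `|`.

S -> op num | P num S; P -> op P' | op S P'; P' -> P op P' | num P' | ε

P is directly left-recursive.
For P: α = {P op, num}, β = {op, op S}. Rewrite as P → β P' and P' → α P' | ε.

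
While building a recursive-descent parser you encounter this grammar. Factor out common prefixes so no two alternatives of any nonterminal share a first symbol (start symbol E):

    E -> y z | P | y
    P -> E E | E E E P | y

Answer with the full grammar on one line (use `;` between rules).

E has alternatives sharing prefix 'y': factor to E → y E' with E' → z | ε.
P has alternatives sharing prefix 'E E': factor to P → E E P' with P' → ε | E P.

E -> P | y E'; P -> y | E E P'; E' -> z | ε; P' -> ε | E P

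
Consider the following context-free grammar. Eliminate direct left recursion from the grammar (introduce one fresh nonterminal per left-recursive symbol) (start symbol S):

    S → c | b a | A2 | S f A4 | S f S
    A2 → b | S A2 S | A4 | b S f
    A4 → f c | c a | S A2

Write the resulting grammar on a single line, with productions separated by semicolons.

S → c S' | b a S' | A2 S'; A2 → b | S A2 S | A4 | b S f; A4 → f c | c a | S A2; S' → f A4 S' | f S S' | eps

Left recursion appears on S.
For S: α = {f A4, f S}, β = {c, b a, A2}. Rewrite as S → β S' and S' → α S' | ε.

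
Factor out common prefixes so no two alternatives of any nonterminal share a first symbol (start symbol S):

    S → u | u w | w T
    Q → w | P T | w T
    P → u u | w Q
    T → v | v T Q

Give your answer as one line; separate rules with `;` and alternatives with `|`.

S → w T | u S'; Q → P T | w Q'; P → u u | w Q; T → v T'; S' → ε | w; Q' → ε | T; T' → ε | T Q

S has alternatives sharing prefix 'u': factor to S → u S' with S' → ε | w.
Q has alternatives sharing prefix 'w': factor to Q → w Q' with Q' → ε | T.
T has alternatives sharing prefix 'v': factor to T → v T' with T' → ε | T Q.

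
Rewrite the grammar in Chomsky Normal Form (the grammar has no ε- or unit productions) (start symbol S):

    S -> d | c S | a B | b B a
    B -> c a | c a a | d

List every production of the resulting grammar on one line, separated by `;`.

Introduce a nonterminal for each terminal appearing in a rule of length ≥ 2: X1 → c, X2 → a, X3 → b.
Binarize each right-hand side of length ≥ 3 by chaining fresh nonterminals (Y1, Y2, …): affected rules were S → X3 B X2; B → X1 X2 X2.

S -> d | X1 S | X2 B | X3 Y1; B -> X1 X2 | X1 Y2 | d; X1 -> c; X2 -> a; X3 -> b; Y1 -> B X2; Y2 -> X2 X2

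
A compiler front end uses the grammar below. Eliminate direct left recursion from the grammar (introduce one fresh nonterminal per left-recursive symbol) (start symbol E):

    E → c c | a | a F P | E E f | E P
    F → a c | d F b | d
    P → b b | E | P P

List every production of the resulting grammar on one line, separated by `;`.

E → c c E' | a E' | a F P E'; F → a c | d F b | d; P → b b P' | E P'; E' → E f E' | P E' | ε; P' → P P' | ε

E, P are directly left-recursive.
For E: α = {E f, P}, β = {c c, a, a F P}. Rewrite as E → β E' and E' → α E' | ε.
For P: α = {P}, β = {b b, E}. Rewrite as P → β P' and P' → α P' | ε.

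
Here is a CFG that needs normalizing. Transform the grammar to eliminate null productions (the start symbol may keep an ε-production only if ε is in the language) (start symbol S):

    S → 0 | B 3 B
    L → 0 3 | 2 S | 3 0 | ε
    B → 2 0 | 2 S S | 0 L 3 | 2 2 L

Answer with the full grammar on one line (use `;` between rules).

Nullable set = {L}.
ε ∉ L(G), so no ε-production is kept.
Expand every rule over subsets of its nullable positions: B → 0 L 3 gives 0 L 3 | 0 3. B → 2 2 L gives 2 2 L | 2 2.

S → 0 | B 3 B; L → 0 3 | 2 S | 3 0; B → 2 0 | 2 S S | 0 L 3 | 0 3 | 2 2 L | 2 2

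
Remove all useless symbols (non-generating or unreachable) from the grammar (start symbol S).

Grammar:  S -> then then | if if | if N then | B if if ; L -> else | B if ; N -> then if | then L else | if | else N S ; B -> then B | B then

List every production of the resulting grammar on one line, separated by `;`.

Generating nonterminals: {L, N, S}.
Reachable from S after that: {L, N, S}.
Removed useless symbols: {B} and every production mentioning them.

S -> then then | if if | if N then; L -> else; N -> then if | then L else | if | else N S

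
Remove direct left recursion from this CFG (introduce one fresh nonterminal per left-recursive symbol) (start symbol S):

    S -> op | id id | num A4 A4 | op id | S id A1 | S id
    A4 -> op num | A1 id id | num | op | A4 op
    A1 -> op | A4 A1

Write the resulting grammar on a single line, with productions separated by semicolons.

S -> op S' | id id S' | num A4 A4 S' | op id S'; A4 -> op num A4' | A1 id id A4' | num A4' | op A4'; A1 -> op | A4 A1; S' -> id A1 S' | id S' | epsilon; A4' -> op A4' | epsilon

S, A4 are directly left-recursive.
For S: α = {id A1, id}, β = {op, id id, num A4 A4, op id}. Rewrite as S → β S' and S' → α S' | ε.
For A4: α = {op}, β = {op num, A1 id id, num, op}. Rewrite as A4 → β A4' and A4' → α A4' | ε.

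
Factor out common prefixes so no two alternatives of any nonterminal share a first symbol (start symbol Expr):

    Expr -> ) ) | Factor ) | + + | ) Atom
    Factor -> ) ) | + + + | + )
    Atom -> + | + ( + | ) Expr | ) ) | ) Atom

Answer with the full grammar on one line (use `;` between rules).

Expr -> Factor ) | + + | ) Expr1; Factor -> ) ) | + Factor1; Atom -> ) Atom1 | + Atom2; Expr1 -> ) | Atom; Factor1 -> + + | ); Atom1 -> Expr | ) | Atom; Atom2 -> ε | ( +

Expr has alternatives sharing prefix ')': factor to Expr → ) Expr1 with Expr1 → ) | Atom.
Factor has alternatives sharing prefix '+': factor to Factor → + Factor1 with Factor1 → + + | ).
Atom has alternatives sharing prefix ')': factor to Atom → ) Atom1 with Atom1 → Expr | ) | Atom.
Atom has alternatives sharing prefix '+': factor to Atom → + Atom2 with Atom2 → ε | ( +.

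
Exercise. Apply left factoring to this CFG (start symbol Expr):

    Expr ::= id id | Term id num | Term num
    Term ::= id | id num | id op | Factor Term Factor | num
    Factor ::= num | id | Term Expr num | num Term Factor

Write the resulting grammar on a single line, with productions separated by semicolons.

Expr ::= id id | Term Expr1; Term ::= Factor Term Factor | num | id Term1; Factor ::= id | Term Expr num | num Factor1; Expr1 ::= id num | num; Term1 ::= ε | num | op; Factor1 ::= ε | Term Factor

Expr has alternatives sharing prefix 'Term': factor to Expr → Term Expr1 with Expr1 → id num | num.
Term has alternatives sharing prefix 'id': factor to Term → id Term1 with Term1 → ε | num | op.
Factor has alternatives sharing prefix 'num': factor to Factor → num Factor1 with Factor1 → ε | Term Factor.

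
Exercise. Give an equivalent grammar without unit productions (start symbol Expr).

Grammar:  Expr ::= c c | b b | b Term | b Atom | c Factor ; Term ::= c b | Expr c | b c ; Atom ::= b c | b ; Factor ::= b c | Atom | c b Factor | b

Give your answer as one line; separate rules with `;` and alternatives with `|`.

Expr ::= c c | b b | b Term | b Atom | c Factor; Term ::= c b | Expr c | b c; Atom ::= b c | b; Factor ::= b c | b | c b Factor

Unit pairs: Factor ⇒* {Atom}.
For every A with A ⇒* B via unit rules, add B's non-unit alternatives to A; then delete every rule of the form X → Y.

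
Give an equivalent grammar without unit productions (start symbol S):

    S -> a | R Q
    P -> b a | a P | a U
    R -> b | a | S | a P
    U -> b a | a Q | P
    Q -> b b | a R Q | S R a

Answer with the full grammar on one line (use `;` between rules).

Unit pairs: R ⇒* {S}; U ⇒* {P}.
For each unit pair (A, B), copy every non-unit production of B to A, then drop all unit productions.

S -> a | R Q; P -> b a | a P | a U; R -> a | R Q | b | a P; U -> b a | a Q | a P | a U; Q -> b b | a R Q | S R a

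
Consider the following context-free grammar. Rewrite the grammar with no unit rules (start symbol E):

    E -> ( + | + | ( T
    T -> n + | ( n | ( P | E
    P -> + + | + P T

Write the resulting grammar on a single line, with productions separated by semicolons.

Unit pairs: T ⇒* {E}.
For every A with A ⇒* B via unit rules, add B's non-unit alternatives to A; then delete every rule of the form X → Y.

E -> ( + | + | ( T; T -> ( + | + | ( T | n + | ( n | ( P; P -> + + | + P T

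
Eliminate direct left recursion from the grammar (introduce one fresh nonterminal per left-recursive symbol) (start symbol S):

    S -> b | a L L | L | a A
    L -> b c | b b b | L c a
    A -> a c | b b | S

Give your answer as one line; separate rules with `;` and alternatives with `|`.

L is directly left-recursive.
For L: α = {c a}, β = {b c, b b b}. Rewrite as L → β L' and L' → α L' | ε.

S -> b | a L L | L | a A; L -> b c L' | b b b L'; A -> a c | b b | S; L' -> c a L' | eps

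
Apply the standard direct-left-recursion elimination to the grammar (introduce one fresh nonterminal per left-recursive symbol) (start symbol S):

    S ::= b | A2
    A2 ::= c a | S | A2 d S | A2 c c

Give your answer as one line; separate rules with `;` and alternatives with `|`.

S ::= b | A2; A2 ::= c a A2' | S A2'; A2' ::= d S A2' | c c A2' | ε

A2 is directly left-recursive.
For A2: α = {d S, c c}, β = {c a, S}. Rewrite as A2 → β A2' and A2' → α A2' | ε.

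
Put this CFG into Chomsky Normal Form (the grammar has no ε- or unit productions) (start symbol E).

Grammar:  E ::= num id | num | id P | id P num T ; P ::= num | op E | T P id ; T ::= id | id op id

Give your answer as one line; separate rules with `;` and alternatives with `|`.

Introduce a nonterminal for each terminal appearing in a rule of length ≥ 2: X1 → num, X2 → id, X3 → op.
Binarize each right-hand side of length ≥ 3 by chaining fresh nonterminals (Y1, Y2, …): affected rules were E → X2 P X1 T; P → T P X2; T → X2 X3 X2.

E ::= X1 X2 | num | X2 P | X2 Y1; P ::= num | X3 E | T Y3; T ::= id | X2 Y4; X1 ::= num; X2 ::= id; X3 ::= op; Y1 ::= P Y2; Y2 ::= X1 T; Y3 ::= P X2; Y4 ::= X3 X2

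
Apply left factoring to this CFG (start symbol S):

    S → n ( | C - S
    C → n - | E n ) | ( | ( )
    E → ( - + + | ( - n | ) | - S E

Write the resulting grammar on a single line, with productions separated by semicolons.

S → n ( | C - S; C → n - | E n ) | ( C'; E → ) | - S E | ( - E'; C' → ε | ); E' → + + | n

C has alternatives sharing prefix '(': factor to C → ( C' with C' → ε | ).
E has alternatives sharing prefix '( -': factor to E → ( - E' with E' → + + | n.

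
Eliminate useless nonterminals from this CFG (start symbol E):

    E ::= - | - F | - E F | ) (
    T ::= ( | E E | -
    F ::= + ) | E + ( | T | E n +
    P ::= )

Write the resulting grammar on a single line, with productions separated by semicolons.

Generating nonterminals: {E, F, P, T}.
Reachable from E after that: {E, F, T}.
Removed useless symbols: {P} and every production mentioning them.

E ::= - | - F | - E F | ) (; T ::= ( | E E | -; F ::= + ) | E + ( | T | E n +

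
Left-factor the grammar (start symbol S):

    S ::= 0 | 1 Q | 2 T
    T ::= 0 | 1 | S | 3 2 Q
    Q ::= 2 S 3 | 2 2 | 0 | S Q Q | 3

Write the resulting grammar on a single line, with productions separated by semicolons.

Q has alternatives sharing prefix '2': factor to Q → 2 Q' with Q' → S 3 | 2.

S ::= 0 | 1 Q | 2 T; T ::= 0 | 1 | S | 3 2 Q; Q ::= 0 | S Q Q | 3 | 2 Q'; Q' ::= S 3 | 2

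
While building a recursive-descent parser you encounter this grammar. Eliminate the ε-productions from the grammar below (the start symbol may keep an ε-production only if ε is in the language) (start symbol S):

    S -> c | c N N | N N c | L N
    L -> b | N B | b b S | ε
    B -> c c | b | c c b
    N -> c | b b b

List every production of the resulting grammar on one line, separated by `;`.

Nullable set = {L}.
ε ∉ L(G), so no ε-production is kept.
Add the nullable-subset variants: S → L N gives L N | N.

S -> c | c N N | N N c | L N | N; L -> b | N B | b b S; B -> c c | b | c c b; N -> c | b b b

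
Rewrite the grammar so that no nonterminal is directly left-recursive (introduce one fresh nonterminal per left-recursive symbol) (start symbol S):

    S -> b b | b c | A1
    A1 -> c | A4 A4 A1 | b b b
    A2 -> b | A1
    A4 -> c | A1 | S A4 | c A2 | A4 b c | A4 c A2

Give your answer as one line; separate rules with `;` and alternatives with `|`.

S -> b b | b c | A1; A1 -> c | A4 A4 A1 | b b b; A2 -> b | A1; A4 -> c A4' | A1 A4' | S A4 A4' | c A2 A4'; A4' -> b c A4' | c A2 A4' | eps

Left recursion appears on A4.
For A4: α = {b c, c A2}, β = {c, A1, S A4, c A2}. Rewrite as A4 → β A4' and A4' → α A4' | ε.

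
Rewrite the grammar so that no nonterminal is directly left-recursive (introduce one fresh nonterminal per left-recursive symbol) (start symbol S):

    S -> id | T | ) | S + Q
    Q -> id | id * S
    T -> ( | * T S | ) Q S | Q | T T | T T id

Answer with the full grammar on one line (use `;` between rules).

S -> id S' | T S' | ) S'; Q -> id | id * S; T -> ( T' | * T S T' | ) Q S T' | Q T'; S' -> + Q S' | eps; T' -> T T' | T id T' | eps

Left recursion appears on S, T.
For S: α = {+ Q}, β = {id, T, )}. Rewrite as S → β S' and S' → α S' | ε.
For T: α = {T, T id}, β = {(, * T S, ) Q S, Q}. Rewrite as T → β T' and T' → α T' | ε.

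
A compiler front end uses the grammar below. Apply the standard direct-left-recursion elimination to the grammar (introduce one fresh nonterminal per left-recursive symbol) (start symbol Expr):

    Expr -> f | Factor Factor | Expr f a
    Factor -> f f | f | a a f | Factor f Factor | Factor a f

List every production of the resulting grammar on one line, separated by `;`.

Directly left-recursive nonterminals: Expr, Factor.
For Expr: α = {f a}, β = {f, Factor Factor}. Rewrite as Expr → β Expr1 and Expr1 → α Expr1 | ε.
For Factor: α = {f Factor, a f}, β = {f f, f, a a f}. Rewrite as Factor → β Factor1 and Factor1 → α Factor1 | ε.

Expr -> f Expr1 | Factor Factor Expr1; Factor -> f f Factor1 | f Factor1 | a a f Factor1; Expr1 -> f a Expr1 | eps; Factor1 -> f Factor Factor1 | a f Factor1 | eps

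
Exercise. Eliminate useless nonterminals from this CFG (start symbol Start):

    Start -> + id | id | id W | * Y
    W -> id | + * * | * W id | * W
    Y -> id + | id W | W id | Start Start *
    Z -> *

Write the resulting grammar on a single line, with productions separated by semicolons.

Start -> + id | id | id W | * Y; W -> id | + * * | * W id | * W; Y -> id + | id W | W id | Start Start *

Generating nonterminals: {Start, W, Y, Z}.
Reachable from Start after that: {Start, W, Y}.
Removed useless symbols: {Z} and every production mentioning them.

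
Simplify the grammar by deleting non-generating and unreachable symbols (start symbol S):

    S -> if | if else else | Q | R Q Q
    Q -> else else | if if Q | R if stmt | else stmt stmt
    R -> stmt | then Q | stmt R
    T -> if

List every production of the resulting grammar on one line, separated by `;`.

Generating nonterminals: {Q, R, S, T}.
Reachable from S after that: {Q, R, S}.
Removed useless symbols: {T} and every production mentioning them.

S -> if | if else else | Q | R Q Q; Q -> else else | if if Q | R if stmt | else stmt stmt; R -> stmt | then Q | stmt R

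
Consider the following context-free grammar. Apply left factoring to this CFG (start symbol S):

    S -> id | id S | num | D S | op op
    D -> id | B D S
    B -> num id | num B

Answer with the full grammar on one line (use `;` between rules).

S -> num | D S | op op | id S'; D -> id | B D S; B -> num B'; S' -> eps | S; B' -> id | B

S has alternatives sharing prefix 'id': factor to S → id S' with S' → ε | S.
B has alternatives sharing prefix 'num': factor to B → num B' with B' → id | B.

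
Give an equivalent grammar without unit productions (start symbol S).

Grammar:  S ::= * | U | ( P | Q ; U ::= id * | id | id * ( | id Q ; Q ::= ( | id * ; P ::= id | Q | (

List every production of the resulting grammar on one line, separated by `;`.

Unit pairs: P ⇒* {Q}; S ⇒* {Q, U}.
For every A with A ⇒* B via unit rules, add B's non-unit alternatives to A; then delete every rule of the form X → Y.

S ::= id * | id | id * ( | id Q | * | ( P | (; U ::= id * | id | id * ( | id Q; Q ::= ( | id *; P ::= id | ( | id *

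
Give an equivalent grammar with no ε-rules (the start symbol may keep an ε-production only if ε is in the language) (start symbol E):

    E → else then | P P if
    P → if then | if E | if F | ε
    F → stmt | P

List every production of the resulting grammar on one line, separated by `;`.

Nullable set = {F, P}.
ε ∉ L(G), so no ε-production is kept.
Expand every rule over subsets of its nullable positions: E → P P if gives P P if | P if | if. P → if F gives if F | if.

E → else then | P P if | P if | if; P → if then | if E | if F | if; F → stmt | P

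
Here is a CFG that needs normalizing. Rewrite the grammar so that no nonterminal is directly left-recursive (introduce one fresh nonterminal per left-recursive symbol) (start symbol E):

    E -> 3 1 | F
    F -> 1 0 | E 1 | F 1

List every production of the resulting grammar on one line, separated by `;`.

Left recursion appears on F.
For F: α = {1}, β = {1 0, E 1}. Rewrite as F → β F' and F' → α F' | ε.

E -> 3 1 | F; F -> 1 0 F' | E 1 F'; F' -> 1 F' | ε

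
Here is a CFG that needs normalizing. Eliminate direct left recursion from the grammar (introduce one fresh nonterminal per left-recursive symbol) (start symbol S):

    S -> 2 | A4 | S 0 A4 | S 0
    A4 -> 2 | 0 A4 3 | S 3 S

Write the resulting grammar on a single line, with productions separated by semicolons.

Left recursion appears on S.
For S: α = {0 A4, 0}, β = {2, A4}. Rewrite as S → β S' and S' → α S' | ε.

S -> 2 S' | A4 S'; A4 -> 2 | 0 A4 3 | S 3 S; S' -> 0 A4 S' | 0 S' | ε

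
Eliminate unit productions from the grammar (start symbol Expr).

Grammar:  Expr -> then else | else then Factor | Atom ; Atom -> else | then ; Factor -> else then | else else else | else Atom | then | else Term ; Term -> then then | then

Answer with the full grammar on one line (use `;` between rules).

Expr -> else | then | then else | else then Factor; Atom -> else | then; Factor -> else then | else else else | else Atom | then | else Term; Term -> then then | then

Unit pairs: Expr ⇒* {Atom}.
For each unit pair (A, B), copy every non-unit production of B to A, then drop all unit productions.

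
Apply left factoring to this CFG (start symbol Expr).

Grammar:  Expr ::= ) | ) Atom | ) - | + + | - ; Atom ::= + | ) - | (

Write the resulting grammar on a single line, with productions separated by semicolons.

Expr has alternatives sharing prefix ')': factor to Expr → ) Expr1 with Expr1 → ε | Atom | -.

Expr ::= + + | - | ) Expr1; Atom ::= + | ) - | (; Expr1 ::= ε | Atom | -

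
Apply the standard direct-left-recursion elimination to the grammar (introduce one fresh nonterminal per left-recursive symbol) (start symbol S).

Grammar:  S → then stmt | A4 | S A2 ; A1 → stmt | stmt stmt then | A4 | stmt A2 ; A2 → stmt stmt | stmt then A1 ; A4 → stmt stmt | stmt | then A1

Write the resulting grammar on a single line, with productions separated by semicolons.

S → then stmt S' | A4 S'; A1 → stmt | stmt stmt then | A4 | stmt A2; A2 → stmt stmt | stmt then A1; A4 → stmt stmt | stmt | then A1; S' → A2 S' | ε

Left recursion appears on S.
For S: α = {A2}, β = {then stmt, A4}. Rewrite as S → β S' and S' → α S' | ε.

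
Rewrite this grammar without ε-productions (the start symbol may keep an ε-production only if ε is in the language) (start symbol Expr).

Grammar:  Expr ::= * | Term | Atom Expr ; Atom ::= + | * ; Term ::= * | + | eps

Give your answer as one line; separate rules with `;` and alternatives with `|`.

Nullable nonterminals: {Expr, Term}.
ε ∈ L(G) since Expr is nullable, so keep Expr → ε.
Add the nullable-subset variants: Expr → Atom Expr gives Atom Expr | Atom.

Expr ::= * | Term | Atom Expr | Atom | ε; Atom ::= + | *; Term ::= * | +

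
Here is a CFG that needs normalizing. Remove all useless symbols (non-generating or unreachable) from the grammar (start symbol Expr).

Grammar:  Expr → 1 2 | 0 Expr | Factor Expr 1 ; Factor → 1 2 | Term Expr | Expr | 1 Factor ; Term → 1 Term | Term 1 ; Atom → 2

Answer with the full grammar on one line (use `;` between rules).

Expr → 1 2 | 0 Expr | Factor Expr 1; Factor → 1 2 | Expr | 1 Factor

Generating nonterminals: {Atom, Expr, Factor}.
Reachable from Expr after that: {Expr, Factor}.
Removed useless symbols: {Atom, Term} and every production mentioning them.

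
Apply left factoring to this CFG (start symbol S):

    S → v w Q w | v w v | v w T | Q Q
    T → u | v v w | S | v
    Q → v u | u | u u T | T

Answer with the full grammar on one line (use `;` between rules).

S → Q Q | v w S'; T → u | S | v T'; Q → v u | T | u Q'; S' → Q w | v | T; T' → v w | ε; Q' → ε | u T

S has alternatives sharing prefix 'v w': factor to S → v w S' with S' → Q w | v | T.
T has alternatives sharing prefix 'v': factor to T → v T' with T' → v w | ε.
Q has alternatives sharing prefix 'u': factor to Q → u Q' with Q' → ε | u T.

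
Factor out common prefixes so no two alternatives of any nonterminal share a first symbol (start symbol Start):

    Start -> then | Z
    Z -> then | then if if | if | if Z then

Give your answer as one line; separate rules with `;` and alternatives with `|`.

Start -> then | Z; Z -> then Z1 | if Z2; Z1 -> ε | if if; Z2 -> ε | Z then

Z has alternatives sharing prefix 'then': factor to Z → then Z1 with Z1 → ε | if if.
Z has alternatives sharing prefix 'if': factor to Z → if Z2 with Z2 → ε | Z then.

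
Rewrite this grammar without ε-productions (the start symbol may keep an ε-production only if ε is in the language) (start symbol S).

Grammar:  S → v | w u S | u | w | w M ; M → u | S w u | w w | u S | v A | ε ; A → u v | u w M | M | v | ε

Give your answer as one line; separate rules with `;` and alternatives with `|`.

S → v | w u S | u | w | w M; M → u | S w u | w w | u S | v A | v; A → u v | u w M | u w | M | v

Nullable set = {A, M}.
ε ∉ L(G), so no ε-production is kept.
Expand every rule over subsets of its nullable positions: M → v A gives v A | v. A → u w M gives u w M | u w.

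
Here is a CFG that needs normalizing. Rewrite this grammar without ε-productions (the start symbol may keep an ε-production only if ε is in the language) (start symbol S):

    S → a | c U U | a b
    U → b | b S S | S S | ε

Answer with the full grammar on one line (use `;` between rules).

Nullable set = {U}.
ε ∉ L(G), so no ε-production is kept.
For each production, add variants omitting each subset of nullable occurrences: S → c U U gives c U U | c U | c.

S → a | c U U | c U | c | a b; U → b | b S S | S S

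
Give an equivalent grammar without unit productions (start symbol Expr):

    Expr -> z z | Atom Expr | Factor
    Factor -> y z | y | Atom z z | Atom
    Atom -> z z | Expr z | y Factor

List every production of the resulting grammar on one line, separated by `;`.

Unit pairs: Expr ⇒* {Atom, Factor}; Factor ⇒* {Atom}.
Replace each nonterminal's rules with the union of the non-unit rules of every nonterminal it unit-derives.

Expr -> z z | Expr z | y Factor | y z | y | Atom z z | Atom Expr; Factor -> z z | Expr z | y Factor | y z | y | Atom z z; Atom -> z z | Expr z | y Factor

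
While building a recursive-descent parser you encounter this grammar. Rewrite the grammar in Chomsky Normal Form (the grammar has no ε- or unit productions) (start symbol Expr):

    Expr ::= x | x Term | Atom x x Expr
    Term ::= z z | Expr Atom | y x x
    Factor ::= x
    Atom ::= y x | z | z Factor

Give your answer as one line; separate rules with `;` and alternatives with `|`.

Expr ::= x | X1 Term | Atom Y1; Term ::= X2 X2 | Expr Atom | X3 Y3; Factor ::= x; Atom ::= X3 X1 | z | X2 Factor; X1 ::= x; X2 ::= z; X3 ::= y; Y1 ::= X1 Y2; Y2 ::= X1 Expr; Y3 ::= X1 X1

Introduce a nonterminal for each terminal appearing in a rule of length ≥ 2: X1 → x, X2 → z, X3 → y.
Binarize each right-hand side of length ≥ 3 by chaining fresh nonterminals (Y1, Y2, …): affected rules were Expr → Atom X1 X1 Expr; Term → X3 X1 X1.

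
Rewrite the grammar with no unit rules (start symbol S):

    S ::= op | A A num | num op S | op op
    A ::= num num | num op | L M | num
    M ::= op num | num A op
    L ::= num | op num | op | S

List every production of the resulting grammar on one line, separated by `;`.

Unit pairs: L ⇒* {S}.
For every A with A ⇒* B via unit rules, add B's non-unit alternatives to A; then delete every rule of the form X → Y.

S ::= op | A A num | num op S | op op; A ::= num num | num op | L M | num; M ::= op num | num A op; L ::= num | op num | op | A A num | num op S | op op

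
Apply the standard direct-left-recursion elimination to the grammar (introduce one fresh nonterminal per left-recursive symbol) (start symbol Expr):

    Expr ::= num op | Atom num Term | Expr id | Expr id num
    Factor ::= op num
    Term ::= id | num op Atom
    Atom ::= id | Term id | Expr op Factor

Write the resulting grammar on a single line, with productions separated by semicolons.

Left recursion appears on Expr.
For Expr: α = {id, id num}, β = {num op, Atom num Term}. Rewrite as Expr → β Expr1 and Expr1 → α Expr1 | ε.

Expr ::= num op Expr1 | Atom num Term Expr1; Factor ::= op num; Term ::= id | num op Atom; Atom ::= id | Term id | Expr op Factor; Expr1 ::= id Expr1 | id num Expr1 | ε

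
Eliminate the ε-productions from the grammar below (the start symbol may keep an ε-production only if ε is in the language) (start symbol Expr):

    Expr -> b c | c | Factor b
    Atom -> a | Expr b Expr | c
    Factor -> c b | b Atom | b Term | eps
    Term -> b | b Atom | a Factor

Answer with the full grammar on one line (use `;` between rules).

Expr -> b c | c | Factor b | b; Atom -> a | Expr b Expr | c; Factor -> c b | b Atom | b Term; Term -> b | b Atom | a Factor | a

The nullable symbols are {Factor}.
ε ∉ L(G), so no ε-production is kept.
For each production, add variants omitting each subset of nullable occurrences: Expr → Factor b gives Factor b | b. Term → a Factor gives a Factor | a.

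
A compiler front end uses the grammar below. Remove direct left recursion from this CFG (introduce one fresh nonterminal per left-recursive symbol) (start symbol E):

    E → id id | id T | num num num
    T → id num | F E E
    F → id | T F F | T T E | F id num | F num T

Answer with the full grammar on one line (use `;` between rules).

E → id id | id T | num num num; T → id num | F E E; F → id F' | T F F F' | T T E F'; F' → id num F' | num T F' | ε

Left recursion appears on F.
For F: α = {id num, num T}, β = {id, T F F, T T E}. Rewrite as F → β F' and F' → α F' | ε.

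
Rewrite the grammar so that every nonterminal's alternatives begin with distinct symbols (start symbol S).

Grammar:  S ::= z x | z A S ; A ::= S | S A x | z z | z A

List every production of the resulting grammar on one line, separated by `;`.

S ::= z S'; A ::= S A' | z A''; S' ::= x | A S; A' ::= ε | A x; A'' ::= z | A

S has alternatives sharing prefix 'z': factor to S → z S' with S' → x | A S.
A has alternatives sharing prefix 'S': factor to A → S A' with A' → ε | A x.
A has alternatives sharing prefix 'z': factor to A → z A'' with A'' → z | A.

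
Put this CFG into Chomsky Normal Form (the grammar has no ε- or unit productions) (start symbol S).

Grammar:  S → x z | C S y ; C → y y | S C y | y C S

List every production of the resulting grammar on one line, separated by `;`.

Introduce a nonterminal for each terminal appearing in a rule of length ≥ 2: X1 → x, X2 → z, X3 → y.
Binarize each right-hand side of length ≥ 3 by chaining fresh nonterminals (Y1, Y2, …): affected rules were S → C S X3; C → S C X3; C → X3 C S.

S → X1 X2 | C Y1; C → X3 X3 | S Y2 | X3 Y3; X1 → x; X2 → z; X3 → y; Y1 → S X3; Y2 → C X3; Y3 → C S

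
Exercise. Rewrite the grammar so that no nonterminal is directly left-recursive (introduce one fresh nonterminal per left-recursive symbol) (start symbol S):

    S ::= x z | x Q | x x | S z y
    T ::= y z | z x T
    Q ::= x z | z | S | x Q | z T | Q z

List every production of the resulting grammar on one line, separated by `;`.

Directly left-recursive nonterminals: S, Q.
For S: α = {z y}, β = {x z, x Q, x x}. Rewrite as S → β S' and S' → α S' | ε.
For Q: α = {z}, β = {x z, z, S, x Q, z T}. Rewrite as Q → β Q' and Q' → α Q' | ε.

S ::= x z S' | x Q S' | x x S'; T ::= y z | z x T; Q ::= x z Q' | z Q' | S Q' | x Q Q' | z T Q'; S' ::= z y S' | ε; Q' ::= z Q' | ε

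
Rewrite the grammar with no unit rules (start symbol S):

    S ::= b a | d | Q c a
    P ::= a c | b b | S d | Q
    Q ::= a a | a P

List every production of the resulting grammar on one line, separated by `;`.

S ::= b a | d | Q c a; P ::= a c | b b | S d | a a | a P; Q ::= a a | a P

Unit pairs: P ⇒* {Q}.
For each unit pair (A, B), copy every non-unit production of B to A, then drop all unit productions.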